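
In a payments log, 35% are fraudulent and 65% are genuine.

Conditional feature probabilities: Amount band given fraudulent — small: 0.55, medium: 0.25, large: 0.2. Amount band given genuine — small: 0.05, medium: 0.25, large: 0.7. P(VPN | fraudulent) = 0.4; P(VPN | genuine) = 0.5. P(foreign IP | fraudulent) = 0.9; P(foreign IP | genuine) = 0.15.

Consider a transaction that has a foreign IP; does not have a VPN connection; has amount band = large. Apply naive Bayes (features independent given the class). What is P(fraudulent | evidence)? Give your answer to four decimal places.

fraudulent: 0.35 × 0.2 × (1−0.4) × 0.9 = 0.0378
genuine: 0.65 × 0.7 × (1−0.5) × 0.15 = 0.034125
P(fraudulent | x) = 0.0378 / 0.071925 ≈ 0.5255

0.5255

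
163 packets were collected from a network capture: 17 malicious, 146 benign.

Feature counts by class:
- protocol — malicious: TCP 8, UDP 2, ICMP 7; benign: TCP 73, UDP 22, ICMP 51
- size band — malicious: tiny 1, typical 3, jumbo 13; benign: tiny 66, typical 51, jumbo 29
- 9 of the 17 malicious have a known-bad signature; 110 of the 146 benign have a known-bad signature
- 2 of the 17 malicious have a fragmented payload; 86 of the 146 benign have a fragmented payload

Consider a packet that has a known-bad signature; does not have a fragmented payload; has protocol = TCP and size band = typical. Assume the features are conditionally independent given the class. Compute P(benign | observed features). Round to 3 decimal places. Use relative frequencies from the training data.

malicious: (17/163) × (8/17) × (3/17) × (9/17) × (15/17) ≈ 0.00404586
benign: (146/163) × (73/146) × (51/146) × (110/146) × (60/146) ≈ 0.0484385
P(benign | x) = 0.0484385 / 0.05248436 ≈ 0.923

0.923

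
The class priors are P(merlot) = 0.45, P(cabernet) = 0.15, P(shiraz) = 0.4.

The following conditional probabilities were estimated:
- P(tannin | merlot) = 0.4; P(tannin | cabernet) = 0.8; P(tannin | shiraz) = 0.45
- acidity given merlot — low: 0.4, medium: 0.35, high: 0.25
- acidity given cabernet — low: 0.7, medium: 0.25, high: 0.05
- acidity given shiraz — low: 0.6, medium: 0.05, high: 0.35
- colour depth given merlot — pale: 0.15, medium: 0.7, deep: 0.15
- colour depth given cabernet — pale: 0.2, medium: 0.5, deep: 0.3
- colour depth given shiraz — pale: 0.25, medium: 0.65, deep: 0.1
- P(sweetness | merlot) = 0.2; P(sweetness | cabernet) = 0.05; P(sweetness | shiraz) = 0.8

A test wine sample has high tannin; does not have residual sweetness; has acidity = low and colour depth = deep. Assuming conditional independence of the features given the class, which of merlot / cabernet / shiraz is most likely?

cabernet

merlot: 0.45 × 0.4 × 0.4 × 0.15 × (1−0.2) = 0.00864
cabernet: 0.15 × 0.8 × 0.7 × 0.3 × (1−0.05) = 0.02394
shiraz: 0.4 × 0.45 × 0.6 × 0.1 × (1−0.8) = 0.00216
Highest score → cabernet.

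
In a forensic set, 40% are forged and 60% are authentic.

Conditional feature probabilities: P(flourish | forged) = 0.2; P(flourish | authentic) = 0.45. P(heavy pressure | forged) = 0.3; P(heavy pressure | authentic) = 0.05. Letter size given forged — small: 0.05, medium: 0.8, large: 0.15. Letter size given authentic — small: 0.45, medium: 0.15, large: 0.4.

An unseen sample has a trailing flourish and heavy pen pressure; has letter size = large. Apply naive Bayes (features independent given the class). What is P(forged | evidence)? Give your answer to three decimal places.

forged: 0.4 × 0.2 × 0.3 × 0.15 = 0.0036
authentic: 0.6 × 0.45 × 0.05 × 0.4 = 0.0054
P(forged | x) = 0.0036 / 0.009 ≈ 0.400

0.400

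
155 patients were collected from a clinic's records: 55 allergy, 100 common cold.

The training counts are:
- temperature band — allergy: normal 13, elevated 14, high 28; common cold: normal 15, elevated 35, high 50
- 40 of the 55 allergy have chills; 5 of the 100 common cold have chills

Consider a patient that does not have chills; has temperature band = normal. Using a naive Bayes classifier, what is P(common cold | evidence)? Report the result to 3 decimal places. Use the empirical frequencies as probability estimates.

0.801

allergy: (55/155) × (13/55) × (15/55) ≈ 0.0228739
common cold: (100/155) × (15/100) × (95/100) ≈ 0.0919355
P(common cold | x) = 0.0919355 / 0.1148094 ≈ 0.801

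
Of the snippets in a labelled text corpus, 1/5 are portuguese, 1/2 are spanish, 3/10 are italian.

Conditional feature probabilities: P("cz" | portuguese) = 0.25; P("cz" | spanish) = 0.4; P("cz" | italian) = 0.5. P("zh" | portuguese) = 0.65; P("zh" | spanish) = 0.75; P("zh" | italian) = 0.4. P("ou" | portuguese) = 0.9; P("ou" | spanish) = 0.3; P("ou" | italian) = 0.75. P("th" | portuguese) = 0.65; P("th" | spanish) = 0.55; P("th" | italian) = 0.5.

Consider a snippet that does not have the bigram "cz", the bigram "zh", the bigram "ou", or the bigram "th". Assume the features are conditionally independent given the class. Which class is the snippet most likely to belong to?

portuguese: 0.2 × (1−0.25) × (1−0.65) × (1−0.9) × (1−0.65) = 0.0018375
spanish: 0.5 × (1−0.4) × (1−0.75) × (1−0.3) × (1−0.55) = 0.023625
italian: 0.3 × (1−0.5) × (1−0.4) × (1−0.75) × (1−0.5) = 0.01125
Highest score → spanish.

spanish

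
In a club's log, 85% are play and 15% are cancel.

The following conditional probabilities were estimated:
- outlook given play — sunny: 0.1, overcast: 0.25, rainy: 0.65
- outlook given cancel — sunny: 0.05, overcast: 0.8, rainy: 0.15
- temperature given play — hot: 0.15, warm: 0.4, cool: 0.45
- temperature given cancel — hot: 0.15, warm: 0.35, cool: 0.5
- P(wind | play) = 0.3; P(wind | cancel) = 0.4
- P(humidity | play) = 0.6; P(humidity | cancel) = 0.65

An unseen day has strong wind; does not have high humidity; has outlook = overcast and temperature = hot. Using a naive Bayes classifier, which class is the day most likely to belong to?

play

play: 0.85 × 0.25 × 0.15 × 0.3 × (1−0.6) = 0.003825
cancel: 0.15 × 0.8 × 0.15 × 0.4 × (1−0.65) = 0.00252
Highest score → play.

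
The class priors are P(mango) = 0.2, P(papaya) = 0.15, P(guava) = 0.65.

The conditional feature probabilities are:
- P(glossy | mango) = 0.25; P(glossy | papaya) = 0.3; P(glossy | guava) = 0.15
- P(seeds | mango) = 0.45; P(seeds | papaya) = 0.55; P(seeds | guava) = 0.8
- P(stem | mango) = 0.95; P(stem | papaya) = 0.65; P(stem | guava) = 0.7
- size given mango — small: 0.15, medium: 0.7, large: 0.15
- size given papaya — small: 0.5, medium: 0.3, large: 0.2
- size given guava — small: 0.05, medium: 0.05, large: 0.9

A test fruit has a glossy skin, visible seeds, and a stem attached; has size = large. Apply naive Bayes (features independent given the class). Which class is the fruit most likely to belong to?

guava

mango: 0.2 × 0.25 × 0.45 × 0.95 × 0.15 = 0.00320625
papaya: 0.15 × 0.3 × 0.55 × 0.65 × 0.2 = 0.0032175
guava: 0.65 × 0.15 × 0.8 × 0.7 × 0.9 = 0.04914
Highest score → guava.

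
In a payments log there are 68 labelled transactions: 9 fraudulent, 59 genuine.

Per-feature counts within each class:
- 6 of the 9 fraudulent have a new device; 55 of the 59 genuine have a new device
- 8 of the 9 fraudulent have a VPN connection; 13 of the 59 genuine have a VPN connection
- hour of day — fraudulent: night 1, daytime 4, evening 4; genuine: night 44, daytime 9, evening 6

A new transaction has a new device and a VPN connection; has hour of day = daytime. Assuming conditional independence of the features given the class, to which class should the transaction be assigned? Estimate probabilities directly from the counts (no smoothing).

fraudulent

fraudulent: (9/68) × (6/9) × (8/9) × (4/9) ≈ 0.0348584
genuine: (59/68) × (55/59) × (13/59) × (9/59) ≈ 0.0271854
Highest score → fraudulent.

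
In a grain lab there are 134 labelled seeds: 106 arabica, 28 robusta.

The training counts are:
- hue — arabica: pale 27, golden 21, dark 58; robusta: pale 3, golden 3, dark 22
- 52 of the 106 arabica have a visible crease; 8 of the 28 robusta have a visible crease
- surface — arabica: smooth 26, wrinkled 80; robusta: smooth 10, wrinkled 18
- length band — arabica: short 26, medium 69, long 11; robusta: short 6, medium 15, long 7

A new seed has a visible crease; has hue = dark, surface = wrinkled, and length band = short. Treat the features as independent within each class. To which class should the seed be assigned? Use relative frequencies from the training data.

arabica: (106/134) × (58/106) × (52/106) × (80/106) × (26/106) ≈ 0.0393072
robusta: (28/134) × (22/28) × (8/28) × (18/28) × (6/28) ≈ 0.00646186
Highest score → arabica.

arabica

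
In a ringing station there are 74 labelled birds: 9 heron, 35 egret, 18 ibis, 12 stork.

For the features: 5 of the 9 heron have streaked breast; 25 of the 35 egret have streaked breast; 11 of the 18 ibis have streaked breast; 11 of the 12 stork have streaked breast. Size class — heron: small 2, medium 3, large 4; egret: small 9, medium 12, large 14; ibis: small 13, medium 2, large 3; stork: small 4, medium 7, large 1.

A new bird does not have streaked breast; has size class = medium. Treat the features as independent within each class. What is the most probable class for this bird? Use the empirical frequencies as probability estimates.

heron: (9/74) × (4/9) × (3/9) ≈ 0.018018
egret: (35/74) × (10/35) × (12/35) ≈ 0.046332
ibis: (18/74) × (7/18) × (2/18) ≈ 0.0105105
stork: (12/74) × (1/12) × (7/12) ≈ 0.00788288
Highest score → egret.

egret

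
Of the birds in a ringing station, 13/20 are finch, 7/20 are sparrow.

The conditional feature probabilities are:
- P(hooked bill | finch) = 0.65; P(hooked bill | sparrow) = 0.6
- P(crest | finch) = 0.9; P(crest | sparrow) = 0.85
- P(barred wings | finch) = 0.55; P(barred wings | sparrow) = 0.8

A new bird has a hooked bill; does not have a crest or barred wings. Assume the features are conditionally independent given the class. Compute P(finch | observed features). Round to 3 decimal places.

0.751

finch: 0.65 × 0.65 × (1−0.9) × (1−0.55) = 0.0190125
sparrow: 0.35 × 0.6 × (1−0.85) × (1−0.8) = 0.0063
P(finch | x) = 0.0190125 / 0.0253125 ≈ 0.751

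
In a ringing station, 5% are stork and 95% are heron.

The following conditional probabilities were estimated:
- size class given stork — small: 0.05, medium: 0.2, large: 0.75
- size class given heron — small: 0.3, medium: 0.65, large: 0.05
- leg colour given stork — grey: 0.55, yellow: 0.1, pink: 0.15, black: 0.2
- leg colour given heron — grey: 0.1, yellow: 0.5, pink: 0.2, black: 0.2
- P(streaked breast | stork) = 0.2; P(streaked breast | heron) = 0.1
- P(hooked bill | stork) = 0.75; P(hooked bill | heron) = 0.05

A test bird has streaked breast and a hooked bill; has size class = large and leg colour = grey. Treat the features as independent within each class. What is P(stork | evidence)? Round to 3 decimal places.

stork: 0.05 × 0.75 × 0.55 × 0.2 × 0.75 = 0.00309375
heron: 0.95 × 0.05 × 0.1 × 0.1 × 0.05 = 0.00002375
P(stork | x) = 0.00309375 / 0.0031175 ≈ 0.992

0.992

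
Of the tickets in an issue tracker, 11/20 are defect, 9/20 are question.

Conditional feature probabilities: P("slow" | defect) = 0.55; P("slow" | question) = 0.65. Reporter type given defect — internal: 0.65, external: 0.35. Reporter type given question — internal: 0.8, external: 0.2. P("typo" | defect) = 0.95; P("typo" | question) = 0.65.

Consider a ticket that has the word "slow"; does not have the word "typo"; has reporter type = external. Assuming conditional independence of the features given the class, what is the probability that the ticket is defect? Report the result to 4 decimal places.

defect: 0.55 × 0.55 × 0.35 × (1−0.95) = 0.00529375
question: 0.45 × 0.65 × 0.2 × (1−0.65) = 0.020475
P(defect | x) = 0.00529375 / 0.02576875 ≈ 0.2054

0.2054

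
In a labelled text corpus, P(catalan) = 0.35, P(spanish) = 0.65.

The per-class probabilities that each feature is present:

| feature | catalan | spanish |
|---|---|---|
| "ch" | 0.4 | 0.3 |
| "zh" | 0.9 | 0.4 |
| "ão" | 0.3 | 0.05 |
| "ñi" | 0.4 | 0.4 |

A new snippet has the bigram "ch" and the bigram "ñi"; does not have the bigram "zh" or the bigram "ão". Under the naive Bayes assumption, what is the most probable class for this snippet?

spanish

catalan: 0.35 × 0.4 × (1−0.9) × (1−0.3) × 0.4 = 0.00392
spanish: 0.65 × 0.3 × (1−0.4) × (1−0.05) × 0.4 = 0.04446
Highest score → spanish.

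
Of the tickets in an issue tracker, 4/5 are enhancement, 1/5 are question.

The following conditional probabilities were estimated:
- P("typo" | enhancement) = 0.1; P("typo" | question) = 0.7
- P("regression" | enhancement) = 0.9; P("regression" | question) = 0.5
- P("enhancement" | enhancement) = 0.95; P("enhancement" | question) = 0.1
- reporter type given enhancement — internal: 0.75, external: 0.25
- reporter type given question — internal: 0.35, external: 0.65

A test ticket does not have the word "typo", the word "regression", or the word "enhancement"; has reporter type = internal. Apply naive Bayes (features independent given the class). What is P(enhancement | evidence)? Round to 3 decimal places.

0.222

enhancement: 0.8 × (1−0.1) × (1−0.9) × (1−0.95) × 0.75 = 0.0027
question: 0.2 × (1−0.7) × (1−0.5) × (1−0.1) × 0.35 = 0.00945
P(enhancement | x) = 0.0027 / 0.01215 ≈ 0.222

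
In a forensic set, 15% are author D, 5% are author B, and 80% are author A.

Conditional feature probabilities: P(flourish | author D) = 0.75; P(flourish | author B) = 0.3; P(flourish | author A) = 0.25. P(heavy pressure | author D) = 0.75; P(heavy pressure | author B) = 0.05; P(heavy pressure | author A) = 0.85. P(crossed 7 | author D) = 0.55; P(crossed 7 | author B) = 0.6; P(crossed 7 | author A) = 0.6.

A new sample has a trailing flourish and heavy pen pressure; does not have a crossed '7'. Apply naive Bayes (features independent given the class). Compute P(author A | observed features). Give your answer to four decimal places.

author D: 0.15 × 0.75 × 0.75 × (1−0.55) = 0.03796875
author B: 0.05 × 0.3 × 0.05 × (1−0.6) = 0.0003
author A: 0.8 × 0.25 × 0.85 × (1−0.6) = 0.068
P(author A | x) = 0.068 / 0.10626875 ≈ 0.6399

0.6399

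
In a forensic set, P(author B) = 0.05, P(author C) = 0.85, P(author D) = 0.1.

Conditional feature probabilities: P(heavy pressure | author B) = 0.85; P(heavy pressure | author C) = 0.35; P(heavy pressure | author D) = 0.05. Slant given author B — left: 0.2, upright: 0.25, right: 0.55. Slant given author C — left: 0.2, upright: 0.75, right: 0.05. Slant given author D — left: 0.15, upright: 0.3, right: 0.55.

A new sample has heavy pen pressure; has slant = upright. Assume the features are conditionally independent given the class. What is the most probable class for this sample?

author C

author B: 0.05 × 0.85 × 0.25 = 0.010625
author C: 0.85 × 0.35 × 0.75 = 0.223125
author D: 0.1 × 0.05 × 0.3 = 0.0015
Highest score → author C.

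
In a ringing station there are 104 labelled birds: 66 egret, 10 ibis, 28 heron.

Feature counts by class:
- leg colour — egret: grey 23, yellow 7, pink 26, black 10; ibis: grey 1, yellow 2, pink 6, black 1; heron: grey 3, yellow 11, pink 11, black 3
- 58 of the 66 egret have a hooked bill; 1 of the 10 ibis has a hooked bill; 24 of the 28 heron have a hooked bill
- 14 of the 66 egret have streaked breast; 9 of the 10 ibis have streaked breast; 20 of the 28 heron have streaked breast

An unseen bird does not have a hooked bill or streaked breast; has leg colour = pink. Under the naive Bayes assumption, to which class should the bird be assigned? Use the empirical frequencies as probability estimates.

egret

egret: (66/104) × (26/66) × (8/66) × (52/66) ≈ 0.0238751
ibis: (10/104) × (6/10) × (9/10) × (1/10) ≈ 0.00519231
heron: (28/104) × (11/28) × (4/28) × (8/28) ≈ 0.00431711
Highest score → egret.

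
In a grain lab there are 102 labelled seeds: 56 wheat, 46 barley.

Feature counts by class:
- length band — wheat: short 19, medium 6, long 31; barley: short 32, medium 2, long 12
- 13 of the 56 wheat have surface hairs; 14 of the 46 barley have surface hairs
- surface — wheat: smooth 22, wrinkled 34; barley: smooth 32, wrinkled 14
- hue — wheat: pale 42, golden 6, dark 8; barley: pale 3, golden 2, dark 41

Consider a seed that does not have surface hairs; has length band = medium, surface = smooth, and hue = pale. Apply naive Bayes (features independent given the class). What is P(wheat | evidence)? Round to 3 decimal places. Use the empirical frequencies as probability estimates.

wheat: (56/102) × (6/56) × (43/56) × (22/56) × (42/56) ≈ 0.0133084
barley: (46/102) × (2/46) × (32/46) × (32/46) × (3/46) ≈ 0.000618839
P(wheat | x) = 0.0133084 / 0.013927239 ≈ 0.956

0.956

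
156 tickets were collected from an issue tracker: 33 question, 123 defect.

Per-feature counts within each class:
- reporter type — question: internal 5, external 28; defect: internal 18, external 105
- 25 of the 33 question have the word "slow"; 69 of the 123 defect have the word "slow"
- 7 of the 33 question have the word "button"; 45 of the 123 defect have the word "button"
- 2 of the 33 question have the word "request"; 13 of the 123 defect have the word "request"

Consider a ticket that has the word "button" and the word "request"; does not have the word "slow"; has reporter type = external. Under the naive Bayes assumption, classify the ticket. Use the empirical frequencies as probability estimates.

defect

question: (33/156) × (28/33) × (8/33) × (7/33) × (2/33) ≈ 0.000559383
defect: (123/156) × (105/123) × (54/123) × (45/123) × (13/123) ≈ 0.0114261
Highest score → defect.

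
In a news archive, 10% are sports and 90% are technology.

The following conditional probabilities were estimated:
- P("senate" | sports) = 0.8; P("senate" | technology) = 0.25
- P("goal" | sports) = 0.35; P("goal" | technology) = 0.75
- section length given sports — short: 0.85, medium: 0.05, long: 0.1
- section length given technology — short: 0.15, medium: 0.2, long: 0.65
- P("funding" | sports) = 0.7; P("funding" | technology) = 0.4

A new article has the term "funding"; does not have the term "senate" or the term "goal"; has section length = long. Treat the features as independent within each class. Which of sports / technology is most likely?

sports: 0.1 × (1−0.8) × (1−0.35) × 0.1 × 0.7 = 0.00091
technology: 0.9 × (1−0.25) × (1−0.75) × 0.65 × 0.4 = 0.043875
Highest score → technology.

technology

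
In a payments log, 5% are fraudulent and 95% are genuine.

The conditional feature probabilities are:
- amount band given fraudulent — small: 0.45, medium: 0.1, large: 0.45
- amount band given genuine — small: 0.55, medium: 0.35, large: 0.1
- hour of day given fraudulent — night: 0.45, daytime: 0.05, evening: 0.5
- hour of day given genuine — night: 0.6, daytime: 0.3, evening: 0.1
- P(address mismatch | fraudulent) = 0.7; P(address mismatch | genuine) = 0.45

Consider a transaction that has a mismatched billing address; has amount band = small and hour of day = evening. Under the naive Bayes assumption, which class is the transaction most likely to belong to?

genuine

fraudulent: 0.05 × 0.45 × 0.5 × 0.7 = 0.007875
genuine: 0.95 × 0.55 × 0.1 × 0.45 = 0.0235125
Highest score → genuine.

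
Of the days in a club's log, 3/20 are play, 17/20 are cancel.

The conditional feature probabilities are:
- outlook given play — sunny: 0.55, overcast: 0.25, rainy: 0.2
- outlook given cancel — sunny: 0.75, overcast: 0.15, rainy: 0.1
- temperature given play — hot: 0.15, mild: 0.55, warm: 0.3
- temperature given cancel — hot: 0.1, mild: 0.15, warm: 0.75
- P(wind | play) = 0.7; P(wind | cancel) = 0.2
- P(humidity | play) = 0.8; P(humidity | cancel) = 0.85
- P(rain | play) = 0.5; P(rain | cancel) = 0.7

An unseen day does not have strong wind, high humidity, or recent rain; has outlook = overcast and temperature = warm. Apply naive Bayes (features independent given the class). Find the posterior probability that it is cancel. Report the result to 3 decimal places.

0.911

play: 0.15 × 0.25 × 0.3 × (1−0.7) × (1−0.8) × (1−0.5) = 0.0003375
cancel: 0.85 × 0.15 × 0.75 × (1−0.2) × (1−0.85) × (1−0.7) = 0.0034425
P(cancel | x) = 0.0034425 / 0.00378 ≈ 0.911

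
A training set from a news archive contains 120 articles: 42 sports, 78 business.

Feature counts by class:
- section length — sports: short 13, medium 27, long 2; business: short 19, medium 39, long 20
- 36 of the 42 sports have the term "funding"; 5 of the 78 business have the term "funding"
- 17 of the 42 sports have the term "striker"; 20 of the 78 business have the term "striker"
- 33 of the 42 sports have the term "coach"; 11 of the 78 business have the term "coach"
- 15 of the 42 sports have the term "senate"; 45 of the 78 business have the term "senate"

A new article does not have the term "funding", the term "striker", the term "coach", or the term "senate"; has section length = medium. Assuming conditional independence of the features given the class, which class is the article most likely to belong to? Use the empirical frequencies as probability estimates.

business

sports: (42/120) × (27/42) × (6/42) × (25/42) × (9/42) × (27/42) ≈ 0.00263562
business: (78/120) × (39/78) × (73/78) × (58/78) × (67/78) × (33/78) ≈ 0.0821948
Highest score → business.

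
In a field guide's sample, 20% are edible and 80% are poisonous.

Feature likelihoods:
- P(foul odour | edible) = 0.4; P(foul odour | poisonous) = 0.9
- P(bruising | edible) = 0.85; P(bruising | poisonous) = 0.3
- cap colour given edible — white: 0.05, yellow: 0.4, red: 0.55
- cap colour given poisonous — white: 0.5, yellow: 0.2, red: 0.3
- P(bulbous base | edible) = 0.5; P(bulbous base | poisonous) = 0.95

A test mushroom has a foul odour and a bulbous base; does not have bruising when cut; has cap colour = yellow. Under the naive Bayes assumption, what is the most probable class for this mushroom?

edible: 0.2 × 0.4 × (1−0.85) × 0.4 × 0.5 = 0.0024
poisonous: 0.8 × 0.9 × (1−0.3) × 0.2 × 0.95 = 0.09576
Highest score → poisonous.

poisonous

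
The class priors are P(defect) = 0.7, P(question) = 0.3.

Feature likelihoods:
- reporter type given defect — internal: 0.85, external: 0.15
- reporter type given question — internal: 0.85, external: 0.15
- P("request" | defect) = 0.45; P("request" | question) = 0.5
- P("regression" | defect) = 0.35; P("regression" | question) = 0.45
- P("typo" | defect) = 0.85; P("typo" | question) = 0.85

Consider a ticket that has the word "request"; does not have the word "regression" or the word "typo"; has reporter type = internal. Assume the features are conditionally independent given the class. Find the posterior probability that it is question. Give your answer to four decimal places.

defect: 0.7 × 0.85 × 0.45 × (1−0.35) × (1−0.85) = 0.026105625
question: 0.3 × 0.85 × 0.5 × (1−0.45) × (1−0.85) = 0.01051875
P(question | x) = 0.01051875 / 0.036624375 ≈ 0.2872

0.2872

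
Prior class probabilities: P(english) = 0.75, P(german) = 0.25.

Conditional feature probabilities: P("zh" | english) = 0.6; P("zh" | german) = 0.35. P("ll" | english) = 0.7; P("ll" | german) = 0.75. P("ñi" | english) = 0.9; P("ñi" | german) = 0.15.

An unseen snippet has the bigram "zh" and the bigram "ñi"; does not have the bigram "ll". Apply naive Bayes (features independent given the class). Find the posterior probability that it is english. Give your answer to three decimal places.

0.974

english: 0.75 × 0.6 × (1−0.7) × 0.9 = 0.1215
german: 0.25 × 0.35 × (1−0.75) × 0.15 = 0.00328125
P(english | x) = 0.1215 / 0.12478125 ≈ 0.974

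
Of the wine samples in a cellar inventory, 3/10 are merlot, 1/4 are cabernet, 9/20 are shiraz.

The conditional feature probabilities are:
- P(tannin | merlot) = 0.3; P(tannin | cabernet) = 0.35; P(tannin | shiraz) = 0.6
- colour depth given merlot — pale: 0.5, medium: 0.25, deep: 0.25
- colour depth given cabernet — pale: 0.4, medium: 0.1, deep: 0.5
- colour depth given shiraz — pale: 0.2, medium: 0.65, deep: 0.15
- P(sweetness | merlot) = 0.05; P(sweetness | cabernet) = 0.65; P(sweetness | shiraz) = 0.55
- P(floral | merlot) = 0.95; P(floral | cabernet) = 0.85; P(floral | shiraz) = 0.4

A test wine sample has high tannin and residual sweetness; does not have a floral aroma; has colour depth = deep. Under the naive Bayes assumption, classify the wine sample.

shiraz

merlot: 0.3 × 0.3 × 0.25 × 0.05 × (1−0.95) = 0.00005625
cabernet: 0.25 × 0.35 × 0.5 × 0.65 × (1−0.85) = 0.004265625
shiraz: 0.45 × 0.6 × 0.15 × 0.55 × (1−0.4) = 0.013365
Highest score → shiraz.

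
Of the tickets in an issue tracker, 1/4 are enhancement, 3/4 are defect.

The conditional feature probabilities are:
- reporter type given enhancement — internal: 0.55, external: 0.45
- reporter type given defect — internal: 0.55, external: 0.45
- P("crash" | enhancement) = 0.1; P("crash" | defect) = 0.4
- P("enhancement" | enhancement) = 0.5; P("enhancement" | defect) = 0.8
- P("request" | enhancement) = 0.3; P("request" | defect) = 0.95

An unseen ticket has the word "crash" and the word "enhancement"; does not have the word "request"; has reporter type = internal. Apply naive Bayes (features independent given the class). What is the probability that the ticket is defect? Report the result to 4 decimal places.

0.5783

enhancement: 0.25 × 0.55 × 0.1 × 0.5 × (1−0.3) = 0.0048125
defect: 0.75 × 0.55 × 0.4 × 0.8 × (1−0.95) = 0.0066
P(defect | x) = 0.0066 / 0.0114125 ≈ 0.5783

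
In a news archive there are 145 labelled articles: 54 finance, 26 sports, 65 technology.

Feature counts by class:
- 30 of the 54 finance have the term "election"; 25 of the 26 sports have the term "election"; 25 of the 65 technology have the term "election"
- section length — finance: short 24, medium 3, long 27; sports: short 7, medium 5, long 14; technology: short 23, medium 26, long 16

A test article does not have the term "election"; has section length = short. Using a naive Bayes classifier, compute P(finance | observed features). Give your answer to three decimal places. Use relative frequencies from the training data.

0.425

finance: (54/145) × (24/54) × (24/54) ≈ 0.0735632
sports: (26/145) × (1/26) × (7/26) ≈ 0.00185676
technology: (65/145) × (40/65) × (23/65) ≈ 0.0976127
P(finance | x) = 0.0735632 / 0.17303266 ≈ 0.425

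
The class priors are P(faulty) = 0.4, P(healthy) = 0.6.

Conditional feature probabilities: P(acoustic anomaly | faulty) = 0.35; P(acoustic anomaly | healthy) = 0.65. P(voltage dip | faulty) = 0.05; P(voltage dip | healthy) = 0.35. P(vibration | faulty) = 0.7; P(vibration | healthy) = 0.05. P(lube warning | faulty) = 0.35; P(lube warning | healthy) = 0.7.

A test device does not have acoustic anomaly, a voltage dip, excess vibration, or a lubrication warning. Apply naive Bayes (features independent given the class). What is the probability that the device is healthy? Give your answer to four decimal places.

faulty: 0.4 × (1−0.35) × (1−0.05) × (1−0.7) × (1−0.35) = 0.048165
healthy: 0.6 × (1−0.65) × (1−0.35) × (1−0.05) × (1−0.7) = 0.0389025
P(healthy | x) = 0.0389025 / 0.0870675 ≈ 0.4468

0.4468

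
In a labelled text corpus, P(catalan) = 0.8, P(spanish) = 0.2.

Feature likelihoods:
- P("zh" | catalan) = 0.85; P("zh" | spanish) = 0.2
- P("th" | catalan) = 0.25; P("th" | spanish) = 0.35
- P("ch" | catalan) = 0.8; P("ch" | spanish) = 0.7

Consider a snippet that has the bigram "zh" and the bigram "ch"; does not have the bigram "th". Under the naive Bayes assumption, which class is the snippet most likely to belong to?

catalan

catalan: 0.8 × 0.85 × (1−0.25) × 0.8 = 0.408
spanish: 0.2 × 0.2 × (1−0.35) × 0.7 = 0.0182
Highest score → catalan.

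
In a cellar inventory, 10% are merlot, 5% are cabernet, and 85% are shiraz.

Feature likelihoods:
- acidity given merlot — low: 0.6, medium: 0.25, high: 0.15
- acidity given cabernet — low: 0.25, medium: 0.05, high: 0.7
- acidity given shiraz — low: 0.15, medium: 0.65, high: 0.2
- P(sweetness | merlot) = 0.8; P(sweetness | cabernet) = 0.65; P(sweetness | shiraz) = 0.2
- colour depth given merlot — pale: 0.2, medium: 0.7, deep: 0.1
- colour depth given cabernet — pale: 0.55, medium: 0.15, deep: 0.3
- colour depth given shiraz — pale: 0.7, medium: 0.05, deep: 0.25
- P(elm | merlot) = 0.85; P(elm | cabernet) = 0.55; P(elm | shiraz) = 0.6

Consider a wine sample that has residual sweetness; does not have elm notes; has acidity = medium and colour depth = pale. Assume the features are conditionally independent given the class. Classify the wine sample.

shiraz

merlot: 0.1 × 0.25 × 0.8 × 0.2 × (1−0.85) = 0.0006
cabernet: 0.05 × 0.05 × 0.65 × 0.55 × (1−0.55) = 0.0004021875
shiraz: 0.85 × 0.65 × 0.2 × 0.7 × (1−0.6) = 0.03094
Highest score → shiraz.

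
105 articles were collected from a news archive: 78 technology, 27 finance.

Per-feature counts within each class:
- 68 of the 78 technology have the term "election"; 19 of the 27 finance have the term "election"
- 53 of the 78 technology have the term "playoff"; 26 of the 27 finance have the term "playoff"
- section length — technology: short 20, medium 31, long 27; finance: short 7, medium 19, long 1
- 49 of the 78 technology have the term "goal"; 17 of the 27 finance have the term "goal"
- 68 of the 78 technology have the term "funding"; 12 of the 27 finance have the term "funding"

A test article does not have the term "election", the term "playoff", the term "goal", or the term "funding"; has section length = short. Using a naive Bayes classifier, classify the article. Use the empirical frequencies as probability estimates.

technology: (78/105) × (10/78) × (25/78) × (20/78) × (29/78) × (10/78) ≈ 0.000373079
finance: (27/105) × (8/27) × (1/27) × (7/27) × (10/27) × (15/27) ≈ 0.000150534
Highest score → technology.

technology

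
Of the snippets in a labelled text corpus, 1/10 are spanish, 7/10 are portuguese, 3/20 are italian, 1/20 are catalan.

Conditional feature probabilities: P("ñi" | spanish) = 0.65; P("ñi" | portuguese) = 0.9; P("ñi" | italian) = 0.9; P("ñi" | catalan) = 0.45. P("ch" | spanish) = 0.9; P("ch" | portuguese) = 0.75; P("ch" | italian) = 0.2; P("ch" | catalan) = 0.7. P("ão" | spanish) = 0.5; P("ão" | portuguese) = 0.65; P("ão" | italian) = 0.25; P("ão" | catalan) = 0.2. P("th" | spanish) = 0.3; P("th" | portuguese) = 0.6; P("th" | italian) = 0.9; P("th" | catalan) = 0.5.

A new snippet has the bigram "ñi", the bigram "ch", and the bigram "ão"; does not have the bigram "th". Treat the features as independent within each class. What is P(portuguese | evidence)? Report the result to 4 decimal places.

0.8439

spanish: 0.1 × 0.65 × 0.9 × 0.5 × (1−0.3) = 0.020475
portuguese: 0.7 × 0.9 × 0.75 × 0.65 × (1−0.6) = 0.12285
italian: 0.15 × 0.9 × 0.2 × 0.25 × (1−0.9) = 0.000675
catalan: 0.05 × 0.45 × 0.7 × 0.2 × (1−0.5) = 0.001575
P(portuguese | x) = 0.12285 / 0.145575 ≈ 0.8439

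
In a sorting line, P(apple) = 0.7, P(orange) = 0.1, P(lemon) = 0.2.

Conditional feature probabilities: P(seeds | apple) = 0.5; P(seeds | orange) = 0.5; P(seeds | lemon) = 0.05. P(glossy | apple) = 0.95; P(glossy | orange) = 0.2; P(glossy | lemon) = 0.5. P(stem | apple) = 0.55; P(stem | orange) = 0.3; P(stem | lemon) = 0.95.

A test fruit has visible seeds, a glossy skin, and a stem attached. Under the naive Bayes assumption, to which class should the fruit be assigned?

apple: 0.7 × 0.5 × 0.95 × 0.55 = 0.182875
orange: 0.1 × 0.5 × 0.2 × 0.3 = 0.003
lemon: 0.2 × 0.05 × 0.5 × 0.95 = 0.00475
Highest score → apple.

apple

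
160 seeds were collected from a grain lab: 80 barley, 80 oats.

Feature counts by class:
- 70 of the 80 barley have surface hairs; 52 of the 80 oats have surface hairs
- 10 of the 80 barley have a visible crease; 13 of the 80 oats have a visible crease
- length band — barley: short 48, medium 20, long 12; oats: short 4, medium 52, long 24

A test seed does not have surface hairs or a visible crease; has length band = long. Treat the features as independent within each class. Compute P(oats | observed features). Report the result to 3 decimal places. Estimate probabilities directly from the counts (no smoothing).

barley: (80/160) × (10/80) × (70/80) × (12/80) = 0.008203125
oats: (80/160) × (28/80) × (67/80) × (24/80) = 0.04396875
P(oats | x) = 0.04396875 / 0.052171875 ≈ 0.843

0.843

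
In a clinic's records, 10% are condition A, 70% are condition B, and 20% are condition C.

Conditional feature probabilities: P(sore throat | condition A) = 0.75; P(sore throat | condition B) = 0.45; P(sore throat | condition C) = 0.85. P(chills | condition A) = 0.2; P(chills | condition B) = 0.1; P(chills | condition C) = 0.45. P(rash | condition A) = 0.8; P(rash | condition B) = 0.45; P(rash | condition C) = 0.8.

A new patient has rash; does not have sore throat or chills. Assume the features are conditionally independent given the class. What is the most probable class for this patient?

condition B

condition A: 0.1 × (1−0.75) × (1−0.2) × 0.8 = 0.016
condition B: 0.7 × (1−0.45) × (1−0.1) × 0.45 = 0.155925
condition C: 0.2 × (1−0.85) × (1−0.45) × 0.8 = 0.0132
Highest score → condition B.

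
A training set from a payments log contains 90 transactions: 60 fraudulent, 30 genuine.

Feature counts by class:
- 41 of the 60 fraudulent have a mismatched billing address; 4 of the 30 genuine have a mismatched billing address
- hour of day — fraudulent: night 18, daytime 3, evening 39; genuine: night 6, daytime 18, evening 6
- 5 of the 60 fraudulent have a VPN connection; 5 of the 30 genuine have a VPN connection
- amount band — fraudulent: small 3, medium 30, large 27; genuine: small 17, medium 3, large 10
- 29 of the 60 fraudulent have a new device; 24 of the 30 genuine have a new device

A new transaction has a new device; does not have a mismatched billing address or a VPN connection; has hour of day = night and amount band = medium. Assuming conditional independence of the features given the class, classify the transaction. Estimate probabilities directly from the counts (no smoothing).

fraudulent: (60/90) × (19/60) × (18/60) × (55/60) × (30/60) × (29/60) ≈ 0.0140301
genuine: (30/90) × (26/30) × (6/30) × (25/30) × (3/30) × (24/30) ≈ 0.00385185
Highest score → fraudulent.

fraudulent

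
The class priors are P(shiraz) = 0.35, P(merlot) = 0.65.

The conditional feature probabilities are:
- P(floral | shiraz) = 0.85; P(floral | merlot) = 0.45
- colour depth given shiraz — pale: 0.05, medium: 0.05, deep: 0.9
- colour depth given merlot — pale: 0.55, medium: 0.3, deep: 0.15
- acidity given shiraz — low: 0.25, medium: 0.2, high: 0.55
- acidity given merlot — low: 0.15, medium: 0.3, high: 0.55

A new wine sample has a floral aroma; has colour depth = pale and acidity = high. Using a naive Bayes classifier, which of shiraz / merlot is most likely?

merlot

shiraz: 0.35 × 0.85 × 0.05 × 0.55 = 0.00818125
merlot: 0.65 × 0.45 × 0.55 × 0.55 = 0.08848125
Highest score → merlot.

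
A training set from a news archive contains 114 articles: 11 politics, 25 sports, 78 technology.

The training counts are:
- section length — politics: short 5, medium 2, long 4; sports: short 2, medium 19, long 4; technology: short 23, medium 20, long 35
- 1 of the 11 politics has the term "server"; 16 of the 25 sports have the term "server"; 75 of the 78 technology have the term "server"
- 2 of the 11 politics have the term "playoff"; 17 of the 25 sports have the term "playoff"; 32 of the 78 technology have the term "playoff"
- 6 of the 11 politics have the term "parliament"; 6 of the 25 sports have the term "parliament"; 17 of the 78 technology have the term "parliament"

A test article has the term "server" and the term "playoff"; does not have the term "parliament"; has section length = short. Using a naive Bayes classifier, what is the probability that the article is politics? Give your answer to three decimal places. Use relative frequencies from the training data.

politics: (11/114) × (5/11) × (1/11) × (2/11) × (5/11) ≈ 0.000329524
sports: (25/114) × (2/25) × (16/25) × (17/25) × (19/25) ≈ 0.00580267
technology: (78/114) × (23/78) × (75/78) × (32/78) × (61/78) ≈ 0.0622415
P(politics | x) = 0.000329524 / 0.068373694 ≈ 0.005

0.005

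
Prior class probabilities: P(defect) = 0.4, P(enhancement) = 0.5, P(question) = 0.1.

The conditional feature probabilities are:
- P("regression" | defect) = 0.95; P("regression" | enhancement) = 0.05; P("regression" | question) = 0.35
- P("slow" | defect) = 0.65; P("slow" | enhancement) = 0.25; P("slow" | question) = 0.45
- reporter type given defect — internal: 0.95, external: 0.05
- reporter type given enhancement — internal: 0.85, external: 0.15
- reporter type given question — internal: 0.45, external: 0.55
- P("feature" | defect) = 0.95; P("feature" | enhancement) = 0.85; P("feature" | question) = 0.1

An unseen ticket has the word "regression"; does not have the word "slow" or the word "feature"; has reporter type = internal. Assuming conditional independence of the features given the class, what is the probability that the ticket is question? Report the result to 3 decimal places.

defect: 0.4 × 0.95 × (1−0.65) × 0.95 × (1−0.95) = 0.0063175
enhancement: 0.5 × 0.05 × (1−0.25) × 0.85 × (1−0.85) = 0.002390625
question: 0.1 × 0.35 × (1−0.45) × 0.45 × (1−0.1) = 0.00779625
P(question | x) = 0.00779625 / 0.016504375 ≈ 0.472

0.472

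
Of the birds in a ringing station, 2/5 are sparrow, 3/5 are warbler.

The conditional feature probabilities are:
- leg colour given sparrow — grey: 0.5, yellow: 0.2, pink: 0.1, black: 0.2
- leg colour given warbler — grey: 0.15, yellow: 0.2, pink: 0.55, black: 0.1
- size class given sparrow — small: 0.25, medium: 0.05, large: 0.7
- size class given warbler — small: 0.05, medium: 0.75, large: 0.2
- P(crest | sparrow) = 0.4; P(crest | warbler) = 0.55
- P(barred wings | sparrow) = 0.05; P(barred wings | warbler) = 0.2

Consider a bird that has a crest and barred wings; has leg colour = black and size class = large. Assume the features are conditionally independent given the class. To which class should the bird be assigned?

warbler

sparrow: 0.4 × 0.2 × 0.7 × 0.4 × 0.05 = 0.00112
warbler: 0.6 × 0.1 × 0.2 × 0.55 × 0.2 = 0.00132
Highest score → warbler.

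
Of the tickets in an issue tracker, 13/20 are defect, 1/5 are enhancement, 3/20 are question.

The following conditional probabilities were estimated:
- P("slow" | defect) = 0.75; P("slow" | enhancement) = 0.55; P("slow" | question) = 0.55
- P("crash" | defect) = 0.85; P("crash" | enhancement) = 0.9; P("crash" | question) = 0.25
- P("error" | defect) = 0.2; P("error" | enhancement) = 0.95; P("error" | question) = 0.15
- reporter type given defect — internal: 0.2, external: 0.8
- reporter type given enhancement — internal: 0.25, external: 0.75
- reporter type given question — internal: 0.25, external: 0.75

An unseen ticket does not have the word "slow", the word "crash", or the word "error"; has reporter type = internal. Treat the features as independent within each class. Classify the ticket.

defect: 0.65 × (1−0.75) × (1−0.85) × (1−0.2) × 0.2 = 0.0039
enhancement: 0.2 × (1−0.55) × (1−0.9) × (1−0.95) × 0.25 = 0.0001125
question: 0.15 × (1−0.55) × (1−0.25) × (1−0.15) × 0.25 = 0.0107578125
Highest score → question.

question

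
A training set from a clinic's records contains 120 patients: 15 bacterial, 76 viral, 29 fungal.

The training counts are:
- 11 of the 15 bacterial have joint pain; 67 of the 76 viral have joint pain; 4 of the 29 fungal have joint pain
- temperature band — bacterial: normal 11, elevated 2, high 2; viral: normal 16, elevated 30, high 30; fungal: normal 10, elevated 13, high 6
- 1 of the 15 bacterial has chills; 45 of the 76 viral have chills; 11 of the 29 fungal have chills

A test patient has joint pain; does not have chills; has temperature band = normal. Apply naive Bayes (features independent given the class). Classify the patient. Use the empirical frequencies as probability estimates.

bacterial

bacterial: (15/120) × (11/15) × (11/15) × (14/15) ≈ 0.0627407
viral: (76/120) × (67/76) × (16/76) × (31/76) ≈ 0.0479455
fungal: (29/120) × (4/29) × (10/29) × (18/29) ≈ 0.00713436
Highest score → bacterial.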